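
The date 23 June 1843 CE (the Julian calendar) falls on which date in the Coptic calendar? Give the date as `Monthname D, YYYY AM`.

Julian Day Number of the source date = 2394387.
Converting JDN 2394387 to the Coptic calendar gives 29 Paoni 1559 AM.

Paoni 29, 1559 AM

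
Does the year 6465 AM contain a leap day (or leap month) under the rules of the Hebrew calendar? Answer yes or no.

no

Hebrew year 6465 is year 5 of its 19-year Metonic cycle; leap years are at positions 3, 6, 8, 11, 14, 17, 19, so it is a common year (12 months).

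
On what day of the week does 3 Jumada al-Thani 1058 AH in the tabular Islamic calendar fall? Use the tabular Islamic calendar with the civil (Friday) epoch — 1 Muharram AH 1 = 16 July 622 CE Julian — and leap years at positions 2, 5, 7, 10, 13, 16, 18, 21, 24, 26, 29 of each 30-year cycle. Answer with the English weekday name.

Equivalently 25 June 1648 Gregorian, JDN 2323156.
2323156 ≡ 3 (mod 7); counting from Monday = 0 gives Thursday.

Thursday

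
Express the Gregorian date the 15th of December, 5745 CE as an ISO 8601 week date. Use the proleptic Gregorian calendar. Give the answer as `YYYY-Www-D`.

5745-W50-3

The weekday is Wednesday (ISO weekday 3).
That Wednesday belongs to ISO week 50 of ISO year 5745.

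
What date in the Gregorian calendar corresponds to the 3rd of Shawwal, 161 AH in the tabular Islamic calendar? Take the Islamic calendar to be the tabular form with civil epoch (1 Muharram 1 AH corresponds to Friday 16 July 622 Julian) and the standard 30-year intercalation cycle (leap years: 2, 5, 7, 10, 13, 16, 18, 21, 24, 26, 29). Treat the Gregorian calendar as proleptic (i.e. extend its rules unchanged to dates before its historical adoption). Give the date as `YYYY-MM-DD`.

Both dates share Julian Day Number 2005407; in the Gregorian calendar that is 8 July 778 CE.

0778-07-08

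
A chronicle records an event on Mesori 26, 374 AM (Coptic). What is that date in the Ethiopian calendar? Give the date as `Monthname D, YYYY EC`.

Both dates share Julian Day Number 1961623; in the Ethiopian calendar that is 26 Nehase 650 EC.

Nehase 26, 650 EC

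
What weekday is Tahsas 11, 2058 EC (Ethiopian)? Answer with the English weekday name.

This is JDN 2475640 (20 December 2065 Gregorian).
2475640 ≡ 6 (mod 7); counting from Monday = 0 gives Sunday.

Sunday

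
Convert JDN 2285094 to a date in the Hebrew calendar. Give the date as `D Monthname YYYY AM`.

JDN 2285094 is 10 April 1544 in the proleptic Gregorian calendar.
In the Hebrew calendar that day is 7 Nisan 5304 AM.

7 Nisan 5304 AM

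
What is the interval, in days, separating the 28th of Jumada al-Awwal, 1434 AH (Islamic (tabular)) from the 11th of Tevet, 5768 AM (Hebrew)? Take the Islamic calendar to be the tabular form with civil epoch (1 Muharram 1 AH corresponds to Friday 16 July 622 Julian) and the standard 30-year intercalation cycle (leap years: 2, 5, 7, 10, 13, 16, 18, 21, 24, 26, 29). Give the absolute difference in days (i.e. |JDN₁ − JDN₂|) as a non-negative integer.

1937

First date → JDN 2456392; second date → JDN 2454455.
The interval is |2456392 − 2454455| = 1937 days.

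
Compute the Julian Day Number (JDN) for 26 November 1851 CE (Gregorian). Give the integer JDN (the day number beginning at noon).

2397453

JDN 2400001 is 17 November 1858 CE (Gregorian), MJD 0; the target day is −2548 days from there, so JDN = 2397453.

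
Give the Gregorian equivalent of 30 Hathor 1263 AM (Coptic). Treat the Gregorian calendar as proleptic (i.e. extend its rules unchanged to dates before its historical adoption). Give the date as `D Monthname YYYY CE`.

6 December 1546 CE

Both dates share Julian Day Number 2286064; in the Gregorian calendar that is 6 December 1546 CE.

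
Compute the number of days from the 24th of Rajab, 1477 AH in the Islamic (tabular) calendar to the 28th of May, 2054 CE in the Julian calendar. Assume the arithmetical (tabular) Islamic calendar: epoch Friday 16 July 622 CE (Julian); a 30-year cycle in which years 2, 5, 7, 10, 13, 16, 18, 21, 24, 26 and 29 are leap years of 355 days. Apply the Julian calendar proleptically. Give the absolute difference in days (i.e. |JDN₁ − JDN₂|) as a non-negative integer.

First date → JDN 2471685; second date → JDN 2471429.
The interval is |2471685 − 2471429| = 256 days.

256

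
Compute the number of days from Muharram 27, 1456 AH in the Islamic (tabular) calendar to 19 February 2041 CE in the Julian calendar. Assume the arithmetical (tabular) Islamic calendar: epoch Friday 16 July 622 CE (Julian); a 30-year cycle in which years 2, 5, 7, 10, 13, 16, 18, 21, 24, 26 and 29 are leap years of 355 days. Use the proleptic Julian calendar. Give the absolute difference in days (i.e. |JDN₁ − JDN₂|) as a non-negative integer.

2514

JDN of the first date = 2464069.
JDN of the second date = 2466583.
|2466583 − 2464069| = 2514.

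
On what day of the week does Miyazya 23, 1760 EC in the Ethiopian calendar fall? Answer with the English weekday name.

Friday

In the Gregorian calendar this is 29 April 1768 (JDN 2366928).
2366928 ≡ 4 (mod 7); counting from Monday = 0 gives Friday.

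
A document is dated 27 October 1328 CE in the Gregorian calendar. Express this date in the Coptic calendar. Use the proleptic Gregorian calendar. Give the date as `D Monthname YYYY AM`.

22 Paopi 1045 AM

Julian Day Number of the source date = 2206402.
Converting JDN 2206402 to the Coptic calendar gives 22 Paopi 1045 AM.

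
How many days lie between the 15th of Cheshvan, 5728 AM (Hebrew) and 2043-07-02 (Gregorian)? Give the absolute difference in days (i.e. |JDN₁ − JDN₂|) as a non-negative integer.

27620

First date → JDN 2439813; second date → JDN 2467433.
The interval is |2439813 − 2467433| = 27620 days.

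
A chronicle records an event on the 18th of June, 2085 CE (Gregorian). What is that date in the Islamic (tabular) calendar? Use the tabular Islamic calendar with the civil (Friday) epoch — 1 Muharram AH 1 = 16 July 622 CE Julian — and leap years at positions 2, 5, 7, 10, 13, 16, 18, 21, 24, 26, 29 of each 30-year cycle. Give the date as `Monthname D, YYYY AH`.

Shawwal 24, 1508 AH

Both dates share Julian Day Number 2482760; in the tabular Islamic calendar that is 24 Shawwal 1508 AH.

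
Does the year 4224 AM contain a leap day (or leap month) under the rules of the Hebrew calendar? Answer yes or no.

Hebrew year 4224 is year 6 of its 19-year Metonic cycle; leap years are at positions 3, 6, 8, 11, 14, 17, 19, so it is a leap year (13 months).

yes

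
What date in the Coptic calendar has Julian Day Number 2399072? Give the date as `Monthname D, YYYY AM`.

Parmouti 25, 1572 AM

The Gregorian equivalent of JDN 2399072 is 2 May 1856.
In the Coptic calendar that day is Parmouti 25, 1572 AM.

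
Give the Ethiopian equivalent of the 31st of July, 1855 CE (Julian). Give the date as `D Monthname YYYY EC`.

The source date corresponds to 12 August 1855 in the Gregorian calendar (JDN 2398808).
That day falls on 7 Nehase 1847 EC in the Ethiopian calendar.

7 Nehase 1847 EC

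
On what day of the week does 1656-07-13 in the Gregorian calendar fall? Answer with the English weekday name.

JDN 2326096 mod 7 = 3, and JDN 0 was a Monday, so this is a Thursday.

Thursday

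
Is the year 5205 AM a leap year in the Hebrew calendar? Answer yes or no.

no

Hebrew year 5205 is year 18 of its 19-year Metonic cycle; leap years are at positions 3, 6, 8, 11, 14, 17, 19, so it is a common year (12 months).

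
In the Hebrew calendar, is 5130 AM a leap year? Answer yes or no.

yes

Hebrew year 5130 is year 19 of its 19-year Metonic cycle; leap years are at positions 3, 6, 8, 11, 14, 17, 19, so it is a leap year (13 months).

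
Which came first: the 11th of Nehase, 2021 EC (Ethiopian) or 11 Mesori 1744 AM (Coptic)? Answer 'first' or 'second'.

second

Converting both to JDN: 2462366 vs 2462001; the smaller is the second.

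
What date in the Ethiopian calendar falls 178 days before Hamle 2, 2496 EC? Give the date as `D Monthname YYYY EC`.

The starting date is JDN 2635821; 2635821 − 178 = 2635643.
JDN 2635643 corresponds to 4 Tir 2496 EC.

4 Tir 2496 EC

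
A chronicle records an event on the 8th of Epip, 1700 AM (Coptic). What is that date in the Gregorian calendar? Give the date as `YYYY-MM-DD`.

1984-07-15

Julian Day Number of the source date = 2445897.
Converting JDN 2445897 to the Gregorian calendar gives 15 July 1984 CE.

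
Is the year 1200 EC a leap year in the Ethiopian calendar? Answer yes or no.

no

1200 mod 4 = 0; in the Ethiopian calendar a year is leap when year mod 4 = 3, so it is a common year.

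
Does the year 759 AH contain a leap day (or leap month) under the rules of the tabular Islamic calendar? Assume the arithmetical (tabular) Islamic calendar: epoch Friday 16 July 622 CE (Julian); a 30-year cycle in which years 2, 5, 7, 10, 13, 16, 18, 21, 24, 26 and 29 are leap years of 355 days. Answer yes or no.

no

Year 759 AH is year 9 of its 30-year cycle; leap positions are 2, 5, 7, 10, 13, 16, 18, 21, 24, 26, 29, so it is a common year (354 days).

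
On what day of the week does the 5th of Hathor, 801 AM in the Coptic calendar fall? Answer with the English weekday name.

This is JDN 2117294 (7 November 1084 Gregorian).
2117294 ≡ 4 (mod 7); counting from Monday = 0 gives Friday.

Friday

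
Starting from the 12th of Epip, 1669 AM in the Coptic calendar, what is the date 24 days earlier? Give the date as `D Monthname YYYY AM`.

18 Paoni 1669 AM

JDN of the 12th of Epip, 1669 AM = 2434578.
2434578 − 24 = 2434554.
JDN 2434554 in the Coptic calendar is 18 Paoni 1669 AM.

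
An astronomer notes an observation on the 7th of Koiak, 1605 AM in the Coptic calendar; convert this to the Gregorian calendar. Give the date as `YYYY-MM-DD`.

Julian Day Number of the source date = 2410987.
Converting JDN 2410987 to the Gregorian calendar gives 15 December 1888 CE.

1888-12-15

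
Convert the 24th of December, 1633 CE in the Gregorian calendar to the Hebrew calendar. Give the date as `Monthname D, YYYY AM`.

Both dates share Julian Day Number 2317859; in the Hebrew calendar that is 23 Tevet 5394 AM.

Tevet 23, 5394 AM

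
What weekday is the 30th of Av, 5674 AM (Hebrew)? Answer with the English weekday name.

Equivalently 22 August 1914 Gregorian, JDN 2420367.
2420367 ≡ 5 (mod 7); counting from Monday = 0 gives Saturday.

Saturday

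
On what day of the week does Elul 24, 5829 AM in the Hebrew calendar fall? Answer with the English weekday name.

In the Gregorian calendar this is 10 September 2069 (JDN 2477000).
2477000 ≡ 1 (mod 7); counting from Monday = 0 gives Tuesday.

Tuesday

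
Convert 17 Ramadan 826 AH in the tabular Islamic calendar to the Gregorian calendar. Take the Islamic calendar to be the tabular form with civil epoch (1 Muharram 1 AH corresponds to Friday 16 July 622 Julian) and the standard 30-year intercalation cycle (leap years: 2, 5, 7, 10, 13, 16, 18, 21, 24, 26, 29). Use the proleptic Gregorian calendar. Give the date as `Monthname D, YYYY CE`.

September 2, 1423 CE

Julian Day Number of the source date = 2241044.
Converting JDN 2241044 to the Gregorian calendar gives 2 September 1423 CE.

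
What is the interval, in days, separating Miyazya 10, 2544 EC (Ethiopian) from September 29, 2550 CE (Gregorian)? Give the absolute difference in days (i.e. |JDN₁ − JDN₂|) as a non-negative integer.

First date → JDN 2653271; second date → JDN 2652700.
The interval is |2653271 − 2652700| = 571 days.

571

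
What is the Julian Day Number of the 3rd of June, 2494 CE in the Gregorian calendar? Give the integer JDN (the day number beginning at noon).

JDN 2299161 is 15 October 1582 CE (Gregorian); the target day is +332968 days from there, so JDN = 2632129.

2632129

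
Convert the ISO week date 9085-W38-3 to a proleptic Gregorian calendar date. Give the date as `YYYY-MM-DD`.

ISO week 1 of 9085 is the week containing the first Thursday of 9085.
Week 38, day 3 (Wednesday) lands on 9085-09-16.

9085-09-16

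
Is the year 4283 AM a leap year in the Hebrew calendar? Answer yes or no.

yes

Hebrew year 4283 is year 8 of its 19-year Metonic cycle; leap years are at positions 3, 6, 8, 11, 14, 17, 19, so it is a leap year (13 months).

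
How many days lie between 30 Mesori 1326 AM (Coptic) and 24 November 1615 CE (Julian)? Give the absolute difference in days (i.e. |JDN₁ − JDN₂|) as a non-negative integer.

1919

First date → JDN 2309345; second date → JDN 2311264.
The interval is |2309345 − 2311264| = 1919 days.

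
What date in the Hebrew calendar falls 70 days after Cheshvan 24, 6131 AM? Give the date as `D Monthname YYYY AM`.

JDN of Cheshvan 24, 6131 AM = 2587002.
2587002 + 70 = 2587072.
JDN 2587072 in the Hebrew calendar is 6 Shevat 6131 AM.

6 Shevat 6131 AM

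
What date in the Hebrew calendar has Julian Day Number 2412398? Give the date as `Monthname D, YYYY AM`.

JDN 2412398 is 26 October 1892 in the Gregorian calendar.
In the Hebrew calendar that day is Cheshvan 5, 5653 AM.

Cheshvan 5, 5653 AM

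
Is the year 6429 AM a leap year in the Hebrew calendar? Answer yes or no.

Hebrew year 6429 is year 7 of its 19-year Metonic cycle; leap years are at positions 3, 6, 8, 11, 14, 17, 19, so it is a common year (12 months).

no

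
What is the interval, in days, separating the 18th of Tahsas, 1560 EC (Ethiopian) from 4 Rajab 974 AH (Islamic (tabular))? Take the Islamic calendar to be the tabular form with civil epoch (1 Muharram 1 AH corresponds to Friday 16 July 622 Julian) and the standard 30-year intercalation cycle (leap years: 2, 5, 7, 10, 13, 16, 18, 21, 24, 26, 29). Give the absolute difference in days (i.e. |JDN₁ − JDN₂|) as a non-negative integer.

First date → JDN 2293753; second date → JDN 2293419.
The interval is |2293753 − 2293419| = 334 days.

334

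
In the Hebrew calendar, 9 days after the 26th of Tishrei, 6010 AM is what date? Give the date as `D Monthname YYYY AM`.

5 Cheshvan 6010 AM

The starting date is JDN 2542766; 2542766 + 9 = 2542775.
JDN 2542775 corresponds to 5 Cheshvan 6010 AM.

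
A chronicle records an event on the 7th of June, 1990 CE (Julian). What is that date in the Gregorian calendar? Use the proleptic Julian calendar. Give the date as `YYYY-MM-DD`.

The Julian–Gregorian offset here is 13 days (Julian trailing).
7 June 1990 Julian + 13 days → 20 June 1990 Gregorian.

1990-06-20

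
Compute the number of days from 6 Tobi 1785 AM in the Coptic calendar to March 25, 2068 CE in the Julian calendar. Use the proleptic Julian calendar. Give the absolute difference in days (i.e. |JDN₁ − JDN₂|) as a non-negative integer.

JDN of the first date = 2476761.
JDN of the second date = 2476479.
|2476479 − 2476761| = 282.

282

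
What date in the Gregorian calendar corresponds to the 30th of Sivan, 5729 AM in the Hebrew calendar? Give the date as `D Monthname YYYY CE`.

Both dates share Julian Day Number 2440389; in the Gregorian calendar that is 16 June 1969 CE.

16 June 1969 CE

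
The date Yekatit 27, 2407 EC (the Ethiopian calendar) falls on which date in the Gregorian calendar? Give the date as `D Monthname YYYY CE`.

9 March 2415 CE

Julian Day Number of the source date = 2603188.
Converting JDN 2603188 to the Gregorian calendar gives 9 March 2415 CE.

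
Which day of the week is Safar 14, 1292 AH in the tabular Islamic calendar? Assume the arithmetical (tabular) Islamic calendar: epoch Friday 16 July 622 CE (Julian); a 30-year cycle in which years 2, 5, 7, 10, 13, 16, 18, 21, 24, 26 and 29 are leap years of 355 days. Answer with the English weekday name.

Monday

This is JDN 2405970 (22 March 1875 Gregorian).
2405970 ≡ 0 (mod 7); counting from Monday = 0 gives Monday.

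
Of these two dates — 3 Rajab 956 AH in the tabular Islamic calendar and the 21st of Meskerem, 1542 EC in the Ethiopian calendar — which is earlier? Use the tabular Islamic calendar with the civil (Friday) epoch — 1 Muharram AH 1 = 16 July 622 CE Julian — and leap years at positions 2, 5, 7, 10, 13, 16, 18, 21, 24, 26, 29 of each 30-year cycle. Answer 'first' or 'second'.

first

First date → JDN 2287039; second date → JDN 2287091.
JDN 2287039 < JDN 2287091, so the first date is earlier.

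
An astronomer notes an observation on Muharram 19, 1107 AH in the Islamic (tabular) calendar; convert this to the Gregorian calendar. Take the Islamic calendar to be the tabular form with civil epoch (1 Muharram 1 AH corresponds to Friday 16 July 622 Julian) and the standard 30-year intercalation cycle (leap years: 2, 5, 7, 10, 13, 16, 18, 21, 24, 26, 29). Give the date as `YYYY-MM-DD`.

Julian Day Number of the source date = 2340388.
Converting JDN 2340388 to the Gregorian calendar gives 30 August 1695 CE.

1695-08-30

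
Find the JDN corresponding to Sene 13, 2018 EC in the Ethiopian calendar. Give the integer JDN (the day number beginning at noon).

In the Gregorian calendar the same day is 20 June 2026.
JDN 2451545 is 1 January 2000 CE (Gregorian); the target day is +9667 days from there, so JDN = 2461212.

2461212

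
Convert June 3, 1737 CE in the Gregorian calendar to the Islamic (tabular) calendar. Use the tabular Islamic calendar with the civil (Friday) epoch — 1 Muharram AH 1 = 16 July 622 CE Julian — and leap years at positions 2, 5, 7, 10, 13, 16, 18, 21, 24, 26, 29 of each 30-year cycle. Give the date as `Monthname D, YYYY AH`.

Safar 4, 1150 AH

Both dates share Julian Day Number 2355640; in the tabular Islamic calendar that is 4 Safar 1150 AH.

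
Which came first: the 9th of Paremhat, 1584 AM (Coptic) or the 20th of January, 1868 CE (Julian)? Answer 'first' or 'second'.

second

The two dates have Julian Day Numbers 2403409 and 2403364 respectively.
Since 2403364 < 2403409, the second date comes first.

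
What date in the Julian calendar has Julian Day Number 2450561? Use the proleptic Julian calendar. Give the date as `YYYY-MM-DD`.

1997-04-09

The Gregorian equivalent of JDN 2450561 is 22 April 1997.
In the Julian calendar that day is 1997-04-09.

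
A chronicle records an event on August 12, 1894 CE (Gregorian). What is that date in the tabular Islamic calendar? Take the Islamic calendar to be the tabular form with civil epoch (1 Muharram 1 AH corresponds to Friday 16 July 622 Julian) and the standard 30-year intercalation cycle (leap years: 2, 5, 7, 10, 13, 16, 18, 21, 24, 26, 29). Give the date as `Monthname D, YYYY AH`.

Safar 9, 1312 AH

Julian Day Number of the source date = 2413053.
Converting JDN 2413053 to the tabular Islamic calendar gives 9 Safar 1312 AH.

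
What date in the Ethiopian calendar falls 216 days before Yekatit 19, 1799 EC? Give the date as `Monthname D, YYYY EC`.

Hamle 18, 1798 EC

Counting 216 days back from JDN 2381108 reaches JDN 2380892, which is Hamle 18, 1798 EC.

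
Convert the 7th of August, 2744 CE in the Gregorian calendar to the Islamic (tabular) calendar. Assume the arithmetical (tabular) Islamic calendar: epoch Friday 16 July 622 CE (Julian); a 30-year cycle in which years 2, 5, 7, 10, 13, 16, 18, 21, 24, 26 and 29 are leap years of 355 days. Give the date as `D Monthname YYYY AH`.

6 Rabi' al-Awwal 2188 AH

Julian Day Number of the source date = 2723504.
Converting JDN 2723504 to the tabular Islamic calendar gives 6 Rabi' al-Awwal 2188 AH.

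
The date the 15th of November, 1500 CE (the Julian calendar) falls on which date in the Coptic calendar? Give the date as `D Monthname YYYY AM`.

19 Hathor 1217 AM

The source date corresponds to 25 November 1500 in the proleptic Gregorian calendar (JDN 2269252).
That day falls on 19 Hathor 1217 AM in the Coptic calendar.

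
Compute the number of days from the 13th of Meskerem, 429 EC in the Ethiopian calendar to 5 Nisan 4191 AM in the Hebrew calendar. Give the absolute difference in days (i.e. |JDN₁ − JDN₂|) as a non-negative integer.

1986

First date → JDN 1880560; second date → JDN 1878574.
The interval is |1880560 − 1878574| = 1986 days.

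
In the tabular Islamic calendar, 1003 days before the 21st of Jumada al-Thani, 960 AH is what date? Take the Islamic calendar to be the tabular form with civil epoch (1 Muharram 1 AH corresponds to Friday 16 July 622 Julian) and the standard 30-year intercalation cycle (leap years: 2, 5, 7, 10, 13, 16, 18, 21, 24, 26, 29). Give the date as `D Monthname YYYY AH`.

22 Sha'ban 957 AH

Counting 1003 days back from JDN 2288446 reaches JDN 2287443, which is 22 Sha'ban 957 AH.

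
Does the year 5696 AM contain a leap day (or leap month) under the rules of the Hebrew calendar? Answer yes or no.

no

Hebrew year 5696 is year 15 of its 19-year Metonic cycle; leap years are at positions 3, 6, 8, 11, 14, 17, 19, so it is a common year (12 months).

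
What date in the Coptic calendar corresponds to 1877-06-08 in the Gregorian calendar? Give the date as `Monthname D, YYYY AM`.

Paoni 2, 1593 AM

Julian Day Number of the source date = 2406779.
Converting JDN 2406779 to the Coptic calendar gives 2 Paoni 1593 AM.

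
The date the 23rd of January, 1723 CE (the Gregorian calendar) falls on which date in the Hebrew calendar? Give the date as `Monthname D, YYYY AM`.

Shevat 17, 5483 AM

Julian Day Number of the source date = 2350395.
Converting JDN 2350395 to the Hebrew calendar gives 17 Shevat 5483 AM.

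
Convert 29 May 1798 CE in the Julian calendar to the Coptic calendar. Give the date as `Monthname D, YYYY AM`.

Paoni 4, 1514 AM

Both dates share Julian Day Number 2377926; in the Coptic calendar that is 4 Paoni 1514 AM.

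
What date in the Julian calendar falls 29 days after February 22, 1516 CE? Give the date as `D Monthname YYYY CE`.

22 March 1516 CE

The starting date is JDN 2274829; 2274829 + 29 = 2274858.
JDN 2274858 corresponds to 22 March 1516 CE.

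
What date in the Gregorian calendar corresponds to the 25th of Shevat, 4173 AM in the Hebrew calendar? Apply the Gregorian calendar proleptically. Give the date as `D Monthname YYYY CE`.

Both dates share Julian Day Number 1871950; in the Gregorian calendar that is 14 February 413 CE.

14 February 413 CE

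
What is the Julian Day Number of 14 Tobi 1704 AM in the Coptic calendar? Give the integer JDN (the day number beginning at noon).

In the Gregorian calendar the same day is 23 January 1988.
JDN 2299161 is 15 October 1582 CE (Gregorian); the target day is +148023 days from there, so JDN = 2447184.

2447184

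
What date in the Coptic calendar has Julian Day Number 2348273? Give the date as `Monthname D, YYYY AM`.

JDN 2348273 is 2 April 1717 in the Gregorian calendar.
In the Coptic calendar that day is Paremhat 26, 1433 AM.

Paremhat 26, 1433 AM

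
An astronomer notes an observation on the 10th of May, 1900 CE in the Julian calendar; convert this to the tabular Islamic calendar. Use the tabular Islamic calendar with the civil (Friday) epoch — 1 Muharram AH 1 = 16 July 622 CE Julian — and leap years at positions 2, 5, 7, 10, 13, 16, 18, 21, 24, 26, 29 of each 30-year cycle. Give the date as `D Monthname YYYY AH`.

Both dates share Julian Day Number 2415163; in the tabular Islamic calendar that is 23 Muharram 1318 AH.

23 Muharram 1318 AH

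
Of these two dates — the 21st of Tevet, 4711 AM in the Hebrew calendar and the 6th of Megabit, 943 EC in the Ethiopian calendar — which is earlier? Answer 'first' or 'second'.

First date → JDN 2068412; second date → JDN 2068471.
JDN 2068412 < JDN 2068471, so the first date is earlier.

first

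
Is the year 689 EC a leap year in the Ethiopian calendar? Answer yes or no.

689 mod 4 = 1; in the Ethiopian calendar a year is leap when year mod 4 = 3, so it is a common year.

no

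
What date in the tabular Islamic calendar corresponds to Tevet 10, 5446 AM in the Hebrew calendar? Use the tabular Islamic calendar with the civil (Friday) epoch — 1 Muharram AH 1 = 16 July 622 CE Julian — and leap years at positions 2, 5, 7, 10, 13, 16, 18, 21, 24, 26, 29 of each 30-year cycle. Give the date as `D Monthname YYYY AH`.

Julian Day Number of the source date = 2336865.
Converting JDN 2336865 to the tabular Islamic calendar gives 10 Safar 1097 AH.

10 Safar 1097 AH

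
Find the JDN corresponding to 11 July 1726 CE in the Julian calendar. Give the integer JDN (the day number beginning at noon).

In the Gregorian calendar the same day is 22 July 1726.
JDN 2400001 is 17 November 1858 CE (Gregorian), MJD 0; the target day is −48330 days from there, so JDN = 2351671.

2351671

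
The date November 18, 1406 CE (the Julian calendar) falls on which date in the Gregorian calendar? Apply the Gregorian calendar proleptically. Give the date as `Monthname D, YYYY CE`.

The Julian–Gregorian offset here is 9 days (Julian trailing).
18 November 1406 Julian + 9 days → 27 November 1406 Gregorian.

November 27, 1406 CE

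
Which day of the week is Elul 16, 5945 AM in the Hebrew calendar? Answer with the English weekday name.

In the Gregorian calendar this is 12 September 2185 (JDN 2519370).
2519370 ≡ 0 (mod 7); counting from Monday = 0 gives Monday.

Monday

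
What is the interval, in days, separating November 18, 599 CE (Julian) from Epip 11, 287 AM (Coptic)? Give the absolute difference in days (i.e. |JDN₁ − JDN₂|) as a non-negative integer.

10363

JDN of the first date = 1940164.
JDN of the second date = 1929801.
|1929801 − 1940164| = 10363.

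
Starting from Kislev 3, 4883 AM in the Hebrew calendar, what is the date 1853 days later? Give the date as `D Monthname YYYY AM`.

Counting 1853 days forward from JDN 2131176 reaches JDN 2133029, which is 25 Kislev 4888 AM.

25 Kislev 4888 AM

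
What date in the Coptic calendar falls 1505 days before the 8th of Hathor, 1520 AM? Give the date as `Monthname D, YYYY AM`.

Counting 1505 days back from JDN 2379912 reaches JDN 2378407, which is Thout 24, 1516 AM.

Thout 24, 1516 AM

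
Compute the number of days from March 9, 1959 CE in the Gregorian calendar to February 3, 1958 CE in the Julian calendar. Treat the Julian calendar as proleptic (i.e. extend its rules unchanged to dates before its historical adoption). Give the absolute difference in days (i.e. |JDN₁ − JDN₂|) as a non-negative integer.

386

First date → JDN 2436637; second date → JDN 2436251.
The interval is |2436637 − 2436251| = 386 days.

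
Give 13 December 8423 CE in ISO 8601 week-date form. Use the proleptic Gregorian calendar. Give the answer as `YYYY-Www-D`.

8423-W50-3

The weekday is Wednesday (ISO weekday 3).
That Wednesday belongs to ISO week 50 of ISO year 8423.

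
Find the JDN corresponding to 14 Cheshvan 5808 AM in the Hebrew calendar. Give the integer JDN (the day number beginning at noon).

In the Gregorian calendar the same day is 3 November 2047.
JDN 2299161 is 15 October 1582 CE (Gregorian); the target day is +169857 days from there, so JDN = 2469018.

2469018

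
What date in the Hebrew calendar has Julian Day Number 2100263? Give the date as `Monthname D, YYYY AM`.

JDN 2100263 is 23 March 1038 in the proleptic Gregorian calendar.
In the Hebrew calendar that day is Nisan 9, 4798 AM.

Nisan 9, 4798 AM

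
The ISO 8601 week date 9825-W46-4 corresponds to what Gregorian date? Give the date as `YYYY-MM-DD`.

ISO week 1 of 9825 is the week containing the first Thursday of 9825.
Week 46, day 4 (Thursday) lands on 9825-11-17.

9825-11-17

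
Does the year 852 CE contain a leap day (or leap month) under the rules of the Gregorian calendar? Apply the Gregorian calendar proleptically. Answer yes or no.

yes

852 is divisible by 4 and not by 100, so it is a leap year.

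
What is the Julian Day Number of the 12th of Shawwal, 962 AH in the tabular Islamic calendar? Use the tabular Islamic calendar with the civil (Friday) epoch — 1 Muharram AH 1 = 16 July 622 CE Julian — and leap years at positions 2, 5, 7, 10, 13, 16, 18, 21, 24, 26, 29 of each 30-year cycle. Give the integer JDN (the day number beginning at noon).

2289263

In the proleptic Gregorian calendar the same day is 9 September 1555.
JDN 2451545 is 1 January 2000 CE (Gregorian); the target day is −162282 days from there, so JDN = 2289263.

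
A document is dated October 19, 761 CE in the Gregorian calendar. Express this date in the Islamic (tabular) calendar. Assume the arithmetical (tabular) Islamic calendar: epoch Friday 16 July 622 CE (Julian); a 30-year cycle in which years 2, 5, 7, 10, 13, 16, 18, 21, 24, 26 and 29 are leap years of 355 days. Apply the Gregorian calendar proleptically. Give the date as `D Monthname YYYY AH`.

Both dates share Julian Day Number 1999301; in the tabular Islamic calendar that is 11 Rajab 144 AH.

11 Rajab 144 AH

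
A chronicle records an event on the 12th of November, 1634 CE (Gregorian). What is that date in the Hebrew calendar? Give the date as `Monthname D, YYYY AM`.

Cheshvan 21, 5395 AM

Both dates share Julian Day Number 2318182; in the Hebrew calendar that is 21 Cheshvan 5395 AM.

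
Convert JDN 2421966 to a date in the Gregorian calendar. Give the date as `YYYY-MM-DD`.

1919-01-07

JDN 2451545 is 1 Jan 2000; 2421966 is −29579 days from there.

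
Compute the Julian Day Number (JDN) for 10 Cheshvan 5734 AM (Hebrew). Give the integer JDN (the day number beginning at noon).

In the Gregorian calendar the same day is 5 November 1973.
JDN 2400001 is 17 November 1858 CE (Gregorian), MJD 0; the target day is +41991 days from there, so JDN = 2441992.

2441992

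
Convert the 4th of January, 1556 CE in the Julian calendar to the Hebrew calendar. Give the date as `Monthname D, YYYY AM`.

The source date corresponds to 14 January 1556 in the proleptic Gregorian calendar (JDN 2289390).
That day falls on 21 Tevet 5316 AM in the Hebrew calendar.

Tevet 21, 5316 AM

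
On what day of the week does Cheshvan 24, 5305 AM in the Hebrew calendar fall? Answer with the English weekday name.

Monday

Equivalently 20 November 1544 Gregorian, JDN 2285318.
JDN 2285318 mod 7 = 0, and JDN 0 was a Monday, so this is a Monday.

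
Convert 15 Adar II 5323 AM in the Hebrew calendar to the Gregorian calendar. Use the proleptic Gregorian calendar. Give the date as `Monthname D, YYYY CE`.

Both dates share Julian Day Number 2292012; in the Gregorian calendar that is 20 March 1563 CE.

March 20, 1563 CE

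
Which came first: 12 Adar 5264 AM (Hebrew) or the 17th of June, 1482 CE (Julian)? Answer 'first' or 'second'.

Converting both to JDN: 2270451 vs 2262526; the smaller is the second.

second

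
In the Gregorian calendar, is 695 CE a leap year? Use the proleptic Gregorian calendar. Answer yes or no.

no

695 is not divisible by 4, so it is a common year.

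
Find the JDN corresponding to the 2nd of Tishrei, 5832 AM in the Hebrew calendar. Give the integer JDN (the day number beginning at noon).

2477745

Equivalently 25 September 2071 (Gregorian).
JDN 2299161 is 15 October 1582 CE (Gregorian); the target day is +178584 days from there, so JDN = 2477745.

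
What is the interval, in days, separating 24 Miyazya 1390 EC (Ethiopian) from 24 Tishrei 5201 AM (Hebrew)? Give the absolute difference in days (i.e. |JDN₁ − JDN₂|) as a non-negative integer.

JDN of the first date = 2231786.
JDN of the second date = 2247282.
|2247282 − 2231786| = 15496.

15496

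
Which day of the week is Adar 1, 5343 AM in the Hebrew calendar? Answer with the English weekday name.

Wednesday

This is JDN 2299292 (23 February 1583 Gregorian).
JDN 2299292 mod 7 = 2, and JDN 0 was a Monday, so this is a Wednesday.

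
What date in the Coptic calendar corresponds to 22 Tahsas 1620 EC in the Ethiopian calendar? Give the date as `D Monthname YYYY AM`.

22 Koiak 1344 AM

The source date corresponds to 29 December 1627 in the Gregorian calendar (JDN 2315672).
That day falls on 22 Koiak 1344 AM in the Coptic calendar.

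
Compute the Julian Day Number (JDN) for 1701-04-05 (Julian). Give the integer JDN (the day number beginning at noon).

Equivalently 16 April 1701 (Gregorian).
JDN 2400001 is 17 November 1858 CE (Gregorian), MJD 0; the target day is −57558 days from there, so JDN = 2342443.

2342443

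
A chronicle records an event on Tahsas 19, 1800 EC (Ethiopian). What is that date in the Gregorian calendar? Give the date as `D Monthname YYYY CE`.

Both dates share Julian Day Number 2381414; in the Gregorian calendar that is 28 December 1807 CE.

28 December 1807 CE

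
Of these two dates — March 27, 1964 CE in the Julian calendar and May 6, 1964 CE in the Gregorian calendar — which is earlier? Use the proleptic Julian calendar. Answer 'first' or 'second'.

first

Converting both to JDN: 2438495 vs 2438522; the smaller is the first.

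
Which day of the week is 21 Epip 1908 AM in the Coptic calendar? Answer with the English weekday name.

Sunday

In the Gregorian calendar this is 29 July 2192 (JDN 2521882).
Since JDN mod 7 = 6 (0 = Monday), the day is Sunday.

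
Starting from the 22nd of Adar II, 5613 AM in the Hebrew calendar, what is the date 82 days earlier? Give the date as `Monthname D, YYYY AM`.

Tevet 29, 5613 AM

The starting date is JDN 2397945; 2397945 − 82 = 2397863.
JDN 2397863 corresponds to Tevet 29, 5613 AM.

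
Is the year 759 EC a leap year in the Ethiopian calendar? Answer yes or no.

yes

759 mod 4 = 3; in the Ethiopian calendar a year is leap when year mod 4 = 3, so it is a leap year.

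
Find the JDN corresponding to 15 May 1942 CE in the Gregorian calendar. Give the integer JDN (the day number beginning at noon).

2430495

JDN 2299161 is 15 October 1582 CE (Gregorian); the target day is +131334 days from there, so JDN = 2430495.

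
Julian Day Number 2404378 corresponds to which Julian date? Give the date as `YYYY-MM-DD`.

The Gregorian equivalent of JDN 2404378 is 11 November 1870.
In the Julian calendar that day is 1870-10-30.

1870-10-30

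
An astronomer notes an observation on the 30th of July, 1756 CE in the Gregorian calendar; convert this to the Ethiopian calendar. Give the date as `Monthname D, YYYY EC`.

Julian Day Number of the source date = 2362637.
Converting JDN 2362637 to the Ethiopian calendar gives 25 Hamle 1748 EC.

Hamle 25, 1748 EC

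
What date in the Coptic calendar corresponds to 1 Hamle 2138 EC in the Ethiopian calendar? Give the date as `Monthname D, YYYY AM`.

Epip 1, 1862 AM

Both dates share Julian Day Number 2505060; in the Coptic calendar that is 1 Epip 1862 AM.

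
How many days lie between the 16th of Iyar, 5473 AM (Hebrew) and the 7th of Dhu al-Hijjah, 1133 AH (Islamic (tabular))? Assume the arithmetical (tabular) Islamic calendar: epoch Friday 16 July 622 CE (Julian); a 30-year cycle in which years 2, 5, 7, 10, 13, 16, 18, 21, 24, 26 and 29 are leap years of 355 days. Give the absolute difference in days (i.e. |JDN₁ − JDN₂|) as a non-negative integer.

3062

JDN of the first date = 2346852.
JDN of the second date = 2349914.
|2349914 − 2346852| = 3062.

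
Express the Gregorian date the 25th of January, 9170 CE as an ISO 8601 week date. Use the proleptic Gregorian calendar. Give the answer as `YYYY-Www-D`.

9170-W04-7

The weekday is Sunday (ISO weekday 7).
That Sunday belongs to ISO week 4 of ISO year 9170.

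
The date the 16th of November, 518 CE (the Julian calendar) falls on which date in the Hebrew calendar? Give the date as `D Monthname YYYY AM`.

Julian Day Number of the source date = 1910577.
Converting JDN 1910577 to the Hebrew calendar gives 26 Cheshvan 4279 AM.

26 Cheshvan 4279 AM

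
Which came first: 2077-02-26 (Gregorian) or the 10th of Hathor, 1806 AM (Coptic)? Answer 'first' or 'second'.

Converting both to JDN: 2479726 vs 2484375; the smaller is the first.

first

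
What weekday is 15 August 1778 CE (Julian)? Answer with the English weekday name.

In the Gregorian calendar this is 26 August 1778 (JDN 2370699).
Since JDN mod 7 = 2 (0 = Monday), the day is Wednesday.

Wednesday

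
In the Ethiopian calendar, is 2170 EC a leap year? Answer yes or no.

no

2170 mod 4 = 2; in the Ethiopian calendar a year is leap when year mod 4 = 3, so it is a common year.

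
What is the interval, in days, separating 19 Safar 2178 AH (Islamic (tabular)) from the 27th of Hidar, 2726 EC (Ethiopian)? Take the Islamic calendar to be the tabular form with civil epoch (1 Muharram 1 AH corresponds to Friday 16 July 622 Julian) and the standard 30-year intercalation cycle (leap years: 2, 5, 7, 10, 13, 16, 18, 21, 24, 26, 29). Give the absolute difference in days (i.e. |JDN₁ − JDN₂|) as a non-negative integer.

331

JDN of the first date = 2719944.
JDN of the second date = 2719613.
|2719613 − 2719944| = 331.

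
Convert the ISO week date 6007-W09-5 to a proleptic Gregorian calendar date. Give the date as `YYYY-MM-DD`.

ISO week 1 of 6007 is the week containing the first Thursday of 6007.
Week 9, day 5 (Friday) lands on 6007-03-02.

6007-03-02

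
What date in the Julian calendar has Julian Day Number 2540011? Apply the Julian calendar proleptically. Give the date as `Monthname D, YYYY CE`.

The Gregorian equivalent of JDN 2540011 is 19 March 2242.
In the Julian calendar that day is March 4, 2242 CE.

March 4, 2242 CE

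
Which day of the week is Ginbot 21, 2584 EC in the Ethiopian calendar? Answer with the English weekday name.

This is JDN 2667922 (2 June 2592 Gregorian).
JDN 2667922 mod 7 = 5, and JDN 0 was a Monday, so this is a Saturday.

Saturday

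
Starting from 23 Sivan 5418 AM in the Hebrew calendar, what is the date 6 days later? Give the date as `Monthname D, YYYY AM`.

Sivan 29, 5418 AM

JDN of 23 Sivan 5418 AM = 2326807.
2326807 + 6 = 2326813.
JDN 2326813 in the Hebrew calendar is Sivan 29, 5418 AM.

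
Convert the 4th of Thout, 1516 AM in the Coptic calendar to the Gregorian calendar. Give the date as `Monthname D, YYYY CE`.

Julian Day Number of the source date = 2378387.
Converting JDN 2378387 to the Gregorian calendar gives 13 September 1799 CE.

September 13, 1799 CE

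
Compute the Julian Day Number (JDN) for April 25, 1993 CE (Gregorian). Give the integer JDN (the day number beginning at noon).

JDN 2400001 is 17 November 1858 CE (Gregorian), MJD 0; the target day is +49102 days from there, so JDN = 2449103.

2449103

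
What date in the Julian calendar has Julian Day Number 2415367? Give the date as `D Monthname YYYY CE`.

JDN 2415367 is 13 December 1900 in the Gregorian calendar.
In the Julian calendar that day is 30 November 1900 CE.

30 November 1900 CE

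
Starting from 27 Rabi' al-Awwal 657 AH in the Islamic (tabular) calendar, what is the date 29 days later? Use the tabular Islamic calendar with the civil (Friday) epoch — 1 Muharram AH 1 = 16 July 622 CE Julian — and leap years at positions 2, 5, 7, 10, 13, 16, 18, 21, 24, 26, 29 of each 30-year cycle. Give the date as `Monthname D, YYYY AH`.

The starting date is JDN 2180990; 2180990 + 29 = 2181019.
JDN 2181019 corresponds to Rabi' al-Thani 26, 657 AH.

Rabi' al-Thani 26, 657 AH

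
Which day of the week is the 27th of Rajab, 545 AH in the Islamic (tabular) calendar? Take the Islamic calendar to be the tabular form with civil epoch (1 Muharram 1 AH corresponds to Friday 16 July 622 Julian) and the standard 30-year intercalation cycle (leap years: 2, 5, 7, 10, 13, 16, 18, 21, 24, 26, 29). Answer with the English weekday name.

This is JDN 2141418 (26 November 1150 Gregorian).
2141418 ≡ 6 (mod 7); counting from Monday = 0 gives Sunday.

Sunday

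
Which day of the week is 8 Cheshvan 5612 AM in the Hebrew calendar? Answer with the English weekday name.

Equivalently 3 November 1851 Gregorian, JDN 2397430.
2397430 ≡ 0 (mod 7); counting from Monday = 0 gives Monday.

Monday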